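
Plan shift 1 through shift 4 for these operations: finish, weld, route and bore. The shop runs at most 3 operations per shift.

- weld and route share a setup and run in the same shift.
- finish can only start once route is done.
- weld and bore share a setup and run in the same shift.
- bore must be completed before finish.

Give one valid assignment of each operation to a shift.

route=shift 1, finish=shift 2, bore=shift 1, weld=shift 1

Checking: route(shift 1) before finish(shift 2); bore(shift 1) before finish(shift 2); weld = route = shift 1; weld = bore = shift 1; max 3 per shift (cap 3).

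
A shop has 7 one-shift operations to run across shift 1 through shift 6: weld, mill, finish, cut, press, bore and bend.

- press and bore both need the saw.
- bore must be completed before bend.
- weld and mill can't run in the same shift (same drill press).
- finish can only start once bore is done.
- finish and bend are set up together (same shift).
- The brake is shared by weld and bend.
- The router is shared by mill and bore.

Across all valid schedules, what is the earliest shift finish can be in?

Precedence pushes finish to at least shift 2.
finish at shift 2 is achievable: bore=shift 1; bend=shift 2; finish=shift 2; weld=shift 1; mill=shift 2; press=shift 2; cut=shift 1.

shift 2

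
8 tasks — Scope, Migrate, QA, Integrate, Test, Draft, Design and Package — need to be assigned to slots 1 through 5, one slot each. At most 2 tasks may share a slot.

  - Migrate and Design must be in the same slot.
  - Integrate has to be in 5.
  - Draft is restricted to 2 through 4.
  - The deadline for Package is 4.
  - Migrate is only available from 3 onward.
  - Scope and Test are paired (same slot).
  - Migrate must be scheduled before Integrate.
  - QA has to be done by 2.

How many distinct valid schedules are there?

Splitting on Scope: it can be 1 (6), 2 (4), 3 (3), 4 (3). Listing each branch's schedules as (Migrate, QA, Integrate, Test, Draft, Design, Package):
Scope=1: (3,2,5,1,2,3,4) (3,2,5,1,4,3,2) (3,2,5,1,4,3,4) (4,2,5,1,2,4,3) (4,2,5,1,3,4,2) (4,2,5,1,3,4,3) — 6.
Scope=2: (3,1,5,2,4,3,1) (3,1,5,2,4,3,4) (4,1,5,2,3,4,1) (4,1,5,2,3,4,3) — 4.
Scope=3: (4,1,5,3,2,4,1) (4,1,5,3,2,4,2) (4,2,5,3,2,4,1) — 3.
Scope=4: (3,1,5,4,2,3,1) (3,1,5,4,2,3,2) (3,2,5,4,2,3,1) — 3.
Summing: 6 + 4 + 3 + 3 = 16.

16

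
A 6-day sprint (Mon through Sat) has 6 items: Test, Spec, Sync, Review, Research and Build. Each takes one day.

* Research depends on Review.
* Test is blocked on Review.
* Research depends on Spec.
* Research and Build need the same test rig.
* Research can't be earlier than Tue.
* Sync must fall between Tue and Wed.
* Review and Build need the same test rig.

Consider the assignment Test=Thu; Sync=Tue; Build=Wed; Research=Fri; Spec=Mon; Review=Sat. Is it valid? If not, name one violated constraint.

Invalid. Test is blocked on Review.

Research can't be earlier than Tue — holds.
Sync must fall between Tue and Wed — holds.
Review and Build need the same test rig — holds.
Research and Build need the same test rig — holds.
Test is blocked on Review — violated.
Research depends on Review — violated.
Research depends on Spec — holds.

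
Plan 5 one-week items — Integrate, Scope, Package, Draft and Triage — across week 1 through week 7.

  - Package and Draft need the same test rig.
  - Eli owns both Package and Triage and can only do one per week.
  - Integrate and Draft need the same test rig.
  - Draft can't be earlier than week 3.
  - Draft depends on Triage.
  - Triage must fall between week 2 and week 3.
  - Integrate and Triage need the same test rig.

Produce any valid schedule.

Triage=week 2, Integrate=week 1, Package=week 1, Scope=week 1, Draft=week 3

Checking: Triage(week 2) before Draft(week 3); Package(week 1) != Draft(week 3); Package(week 1) != Triage(week 2); Integrate(week 1) != Draft(week 3); Integrate(week 1) != Triage(week 2); Draft=week 3 in [week 3,week 7]; Triage=week 2 in [week 2,week 3].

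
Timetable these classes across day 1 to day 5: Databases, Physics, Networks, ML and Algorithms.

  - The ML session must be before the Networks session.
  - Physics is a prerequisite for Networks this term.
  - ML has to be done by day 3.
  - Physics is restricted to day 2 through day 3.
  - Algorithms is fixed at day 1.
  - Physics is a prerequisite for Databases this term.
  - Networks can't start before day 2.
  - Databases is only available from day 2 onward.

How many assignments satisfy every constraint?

Splitting on Databases: it can be day 3 (8), day 4 (14), day 5 (14). Listing each branch's schedules as (Physics, Networks, ML, Algorithms) by day number:
Databases=day 3: (2,3,1,1) (2,3,2,1) (2,4,1,1) (2,4,2,1) (2,4,3,1) (2,5,1,1) (2,5,2,1) (2,5,3,1) — 8.
Databases=day 4: (2,3,1,1) (2,3,2,1) (2,4,1,1) (2,4,2,1) (2,4,3,1) (2,5,1,1) (2,5,2,1) (2,5,3,1) (3,4,1,1) (3,4,2,1) (3,4,3,1) (3,5,1,1) (3,5,2,1) (3,5,3,1) — 14.
Databases=day 5: (2,3,1,1) (2,3,2,1) (2,4,1,1) (2,4,2,1) (2,4,3,1) (2,5,1,1) (2,5,2,1) (2,5,3,1) (3,4,1,1) (3,4,2,1) (3,4,3,1) (3,5,1,1) (3,5,2,1) (3,5,3,1) — 14.
Summing: 8 + 14 + 14 = 36.

36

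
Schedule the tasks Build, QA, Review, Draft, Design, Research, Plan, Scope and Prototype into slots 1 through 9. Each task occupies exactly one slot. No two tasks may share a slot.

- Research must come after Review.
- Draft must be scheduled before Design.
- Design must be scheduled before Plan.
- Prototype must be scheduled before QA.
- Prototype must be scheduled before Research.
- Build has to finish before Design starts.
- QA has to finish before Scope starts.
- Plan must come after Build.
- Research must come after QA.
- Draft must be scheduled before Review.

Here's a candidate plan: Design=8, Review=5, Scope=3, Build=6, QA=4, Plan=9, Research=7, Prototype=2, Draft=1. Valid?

Research must come after QA — holds.
Plan must come after Build — holds.
Design must be scheduled before Plan — holds.
No two tasks may share a slot — holds.
Draft must be scheduled before Review — holds.
Build has to finish before Design starts — holds.
QA has to finish before Scope starts — violated.
Research must come after Review — holds.
Prototype must be scheduled before Research — holds.
Prototype must be scheduled before QA — holds.
Draft must be scheduled before Design — holds.

No — it violates: QA has to finish before Scope starts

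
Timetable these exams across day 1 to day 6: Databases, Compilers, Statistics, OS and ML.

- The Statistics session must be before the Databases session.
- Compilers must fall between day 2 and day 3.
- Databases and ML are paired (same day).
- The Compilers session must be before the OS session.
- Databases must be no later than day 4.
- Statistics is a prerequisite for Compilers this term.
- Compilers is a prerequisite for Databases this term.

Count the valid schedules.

14

Splitting on Databases: it can be day 3 (4), day 4 (10). Listing each branch's schedules as (Compilers, Statistics, OS, ML) by day number:
Databases=day 3: (2,1,3,3) (2,1,4,3) (2,1,5,3) (2,1,6,3) — 4.
Databases=day 4: (2,1,3,4) (2,1,4,4) (2,1,5,4) (2,1,6,4) (3,1,4,4) (3,1,5,4) (3,1,6,4) (3,2,4,4) (3,2,5,4) (3,2,6,4) — 10.
Summing: 4 + 10 = 14.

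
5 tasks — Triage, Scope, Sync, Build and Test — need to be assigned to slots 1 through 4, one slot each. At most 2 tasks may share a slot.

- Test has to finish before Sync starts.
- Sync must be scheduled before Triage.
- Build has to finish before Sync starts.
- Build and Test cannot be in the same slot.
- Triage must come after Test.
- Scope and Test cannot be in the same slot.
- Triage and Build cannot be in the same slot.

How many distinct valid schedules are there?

Splitting on Scope: it can be 1 (1), 2 (1), 3 (2), 4 (2). Listing each branch's schedules as (Triage, Sync, Build, Test):
Scope=1: (4,3,1,2) — 1.
Scope=2: (4,3,2,1) — 1.
Scope=3: (4,3,1,2) (4,3,2,1) — 2.
Scope=4: (4,3,1,2) (4,3,2,1) — 2.
Summing: 1 + 1 + 2 + 2 = 6.

6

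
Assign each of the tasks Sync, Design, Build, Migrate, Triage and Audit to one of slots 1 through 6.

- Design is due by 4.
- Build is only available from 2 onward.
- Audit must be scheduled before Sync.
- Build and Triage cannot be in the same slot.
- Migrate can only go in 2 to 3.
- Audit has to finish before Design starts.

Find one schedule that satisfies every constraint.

Build -> 2, Design -> 2, Migrate -> 2, Audit -> 1, Sync -> 2, Triage -> 1

Checking: Audit(1) before Design(2); Audit(1) before Sync(2); Build(2) != Triage(1); Design=2 in [1,4]; Migrate=2 in [2,3]; Build=2 in [2,6].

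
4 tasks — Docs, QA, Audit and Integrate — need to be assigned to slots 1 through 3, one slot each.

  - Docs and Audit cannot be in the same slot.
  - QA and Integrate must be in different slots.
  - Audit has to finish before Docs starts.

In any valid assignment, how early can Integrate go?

1

Integrate at 1 is achievable: Audit -> 1, Docs -> 2, QA -> 2, Integrate -> 1.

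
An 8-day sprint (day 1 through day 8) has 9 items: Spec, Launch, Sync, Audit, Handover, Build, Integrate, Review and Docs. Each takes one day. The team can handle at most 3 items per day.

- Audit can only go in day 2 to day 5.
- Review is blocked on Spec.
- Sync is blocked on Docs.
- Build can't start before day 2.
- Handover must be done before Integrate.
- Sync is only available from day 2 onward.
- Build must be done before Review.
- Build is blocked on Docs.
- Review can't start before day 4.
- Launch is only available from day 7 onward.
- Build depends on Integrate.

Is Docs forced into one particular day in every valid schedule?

No

Docs can be day 1 (e.g. Review=day 4, Integrate=day 2, Launch=day 7, Audit=day 2, Build=day 3, Sync=day 2, Docs=day 1, Handover=day 1, Spec=day 1) or day 2 (e.g. Sync in day 3, Handover in day 1, Build in day 3, Launch in day 7, Spec in day 1, Review in day 4, Docs in day 2, Integrate in day 2, Audit in day 2).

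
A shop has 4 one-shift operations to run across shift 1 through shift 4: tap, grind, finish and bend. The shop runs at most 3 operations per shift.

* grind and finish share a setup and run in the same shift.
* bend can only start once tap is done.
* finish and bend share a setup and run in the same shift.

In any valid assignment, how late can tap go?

shift 3

Downstream work caps tap at shift 3.
tap at shift 3 is achievable: bend in shift 4; grind in shift 4; tap in shift 3; finish in shift 4.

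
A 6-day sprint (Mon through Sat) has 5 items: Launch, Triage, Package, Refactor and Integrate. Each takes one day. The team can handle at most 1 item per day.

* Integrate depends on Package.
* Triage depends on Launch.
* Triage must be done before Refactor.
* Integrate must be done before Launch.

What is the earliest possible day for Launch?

Precedence pushes Launch to at least Wed; downstream work caps Launch at Thu.
Launch at Wed is achievable: Package=Mon; Integrate=Tue; Refactor=Fri; Launch=Wed; Triage=Thu.

Wed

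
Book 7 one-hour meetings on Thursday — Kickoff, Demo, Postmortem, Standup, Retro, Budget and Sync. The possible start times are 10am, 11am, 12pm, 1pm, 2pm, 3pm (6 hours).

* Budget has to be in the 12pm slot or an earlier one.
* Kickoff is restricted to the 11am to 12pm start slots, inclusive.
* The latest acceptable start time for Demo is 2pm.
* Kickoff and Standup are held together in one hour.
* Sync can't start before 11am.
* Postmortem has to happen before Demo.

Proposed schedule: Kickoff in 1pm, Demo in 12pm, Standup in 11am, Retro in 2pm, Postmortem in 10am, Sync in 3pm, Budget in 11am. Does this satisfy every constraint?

Postmortem has to happen before Demo — holds.
Kickoff and Standup are held together in one hour — violated.
Kickoff is restricted to the 11am to 12pm start slots, inclusive — violated.
Budget has to be in the 12pm slot or an earlier one — holds.
Sync can't start before 11am — holds.
The latest acceptable start time for Demo is 2pm — holds.

No. Kickoff is restricted to the 11am to 12pm start slots, inclusive is not satisfied.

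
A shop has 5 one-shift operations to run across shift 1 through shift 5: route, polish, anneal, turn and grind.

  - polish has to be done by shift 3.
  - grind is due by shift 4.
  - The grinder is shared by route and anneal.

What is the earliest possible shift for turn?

turn at shift 1 is achievable: grind -> shift 1; turn -> shift 1; route -> shift 1; anneal -> shift 2; polish -> shift 1.

shift 1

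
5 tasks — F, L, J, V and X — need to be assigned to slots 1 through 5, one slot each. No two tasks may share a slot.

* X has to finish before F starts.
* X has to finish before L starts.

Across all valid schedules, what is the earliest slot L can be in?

Precedence pushes L to at least 2.
L at 2 is achievable: X=1; F=3; V=5; L=2; J=4.

2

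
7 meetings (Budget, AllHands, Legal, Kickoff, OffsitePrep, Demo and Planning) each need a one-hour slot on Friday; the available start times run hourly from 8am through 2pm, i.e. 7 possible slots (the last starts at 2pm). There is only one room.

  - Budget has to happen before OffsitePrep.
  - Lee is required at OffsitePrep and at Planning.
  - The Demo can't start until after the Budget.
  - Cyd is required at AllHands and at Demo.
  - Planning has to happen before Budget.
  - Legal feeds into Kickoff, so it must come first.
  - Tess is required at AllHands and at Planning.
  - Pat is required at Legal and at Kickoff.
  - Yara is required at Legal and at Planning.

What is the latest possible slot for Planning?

11am

Downstream work caps Planning at 12pm.
Planning at 11am is achievable: Legal=8am; Demo=2pm; Kickoff=9am; Planning=11am; Budget=12pm; AllHands=10am; OffsitePrep=1pm.
Nothing later works — the conflict and capacity constraints rule out every slot after 11am.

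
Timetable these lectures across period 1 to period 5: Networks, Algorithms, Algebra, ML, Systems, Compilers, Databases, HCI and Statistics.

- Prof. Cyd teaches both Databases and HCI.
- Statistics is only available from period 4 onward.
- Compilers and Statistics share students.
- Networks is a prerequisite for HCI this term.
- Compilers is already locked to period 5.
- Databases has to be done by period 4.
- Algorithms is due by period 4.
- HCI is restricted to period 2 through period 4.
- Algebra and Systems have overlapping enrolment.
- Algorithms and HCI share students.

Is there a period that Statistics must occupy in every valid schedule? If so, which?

period 4

Statistics's window is period 4–period 5.
Compilers is fixed at period 5, and Statistics can't share a period with Compilers.
So Statistics must be period 4.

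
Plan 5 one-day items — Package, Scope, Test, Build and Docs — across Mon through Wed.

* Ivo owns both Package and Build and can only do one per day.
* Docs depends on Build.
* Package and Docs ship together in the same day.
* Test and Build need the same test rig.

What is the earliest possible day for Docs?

Precedence pushes Docs to at least Tue.
Docs at Tue is achievable: Scope=Mon; Package=Tue; Test=Tue; Docs=Tue; Build=Mon.

Tue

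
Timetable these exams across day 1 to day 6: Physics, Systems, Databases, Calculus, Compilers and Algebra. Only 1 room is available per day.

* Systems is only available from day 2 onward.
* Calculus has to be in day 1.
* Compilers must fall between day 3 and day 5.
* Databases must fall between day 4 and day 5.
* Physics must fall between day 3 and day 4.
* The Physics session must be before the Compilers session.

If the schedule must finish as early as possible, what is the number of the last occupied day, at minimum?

6

The precedence chain requires at least 2 distinct days.
With at most 1 per day and 6 exams, at least 6 days are needed.
Databases can't be placed before day 4, so the schedule must run through at least day 4.
6 works (last occupied day: day 6): for example Calculus -> day 1; Physics -> day 3; Algebra -> day 6; Systems -> day 2; Databases -> day 4; Compilers -> day 5.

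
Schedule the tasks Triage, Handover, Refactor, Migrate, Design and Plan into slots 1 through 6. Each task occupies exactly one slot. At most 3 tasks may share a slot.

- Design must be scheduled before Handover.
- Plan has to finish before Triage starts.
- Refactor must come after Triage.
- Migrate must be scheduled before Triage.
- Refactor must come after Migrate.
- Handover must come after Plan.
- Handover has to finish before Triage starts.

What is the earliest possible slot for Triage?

3

Precedence pushes Triage to at least 3; downstream work caps Triage at 5.
Triage at 3 is achievable: Triage -> 3, Refactor -> 4, Migrate -> 1, Handover -> 2, Design -> 1, Plan -> 1.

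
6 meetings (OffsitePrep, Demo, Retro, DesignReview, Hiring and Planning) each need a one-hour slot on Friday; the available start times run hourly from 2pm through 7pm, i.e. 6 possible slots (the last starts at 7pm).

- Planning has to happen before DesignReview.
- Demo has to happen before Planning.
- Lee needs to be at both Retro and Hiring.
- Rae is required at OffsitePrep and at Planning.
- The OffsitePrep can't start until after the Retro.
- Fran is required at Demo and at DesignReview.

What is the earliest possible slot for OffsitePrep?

Precedence pushes OffsitePrep to at least 3pm.
OffsitePrep at 3pm is achievable: Retro=2pm; Hiring=3pm; Demo=2pm; DesignReview=5pm; OffsitePrep=3pm; Planning=4pm.

3pm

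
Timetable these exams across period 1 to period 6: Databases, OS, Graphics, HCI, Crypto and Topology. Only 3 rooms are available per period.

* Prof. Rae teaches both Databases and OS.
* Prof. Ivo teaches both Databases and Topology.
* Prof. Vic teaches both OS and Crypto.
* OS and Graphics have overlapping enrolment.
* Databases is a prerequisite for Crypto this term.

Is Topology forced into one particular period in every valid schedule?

No

Topology can be period 1 (e.g. OS=period 1; Topology=period 1; Databases=period 2; Graphics=period 2; Crypto=period 3; HCI=period 1) or period 2 (e.g. HCI=period 1; Crypto=period 2; Databases=period 1; OS=period 3; Graphics=period 1; Topology=period 2).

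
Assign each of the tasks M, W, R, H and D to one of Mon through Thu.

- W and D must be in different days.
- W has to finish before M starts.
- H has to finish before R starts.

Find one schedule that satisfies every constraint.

D=Tue; R=Tue; M=Tue; H=Mon; W=Mon

Checking: H(Mon) before R(Tue); W(Mon) before M(Tue); W(Mon) != D(Tue).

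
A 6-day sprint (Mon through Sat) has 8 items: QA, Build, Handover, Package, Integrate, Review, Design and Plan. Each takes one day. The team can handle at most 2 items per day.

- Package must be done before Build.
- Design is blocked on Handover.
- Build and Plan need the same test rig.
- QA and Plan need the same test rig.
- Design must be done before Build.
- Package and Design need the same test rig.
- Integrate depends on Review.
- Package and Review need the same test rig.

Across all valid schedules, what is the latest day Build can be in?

Sat

Precedence pushes Build to at least Wed.
Build at Sat is achievable: Plan=Thu, Package=Mon, Handover=Mon, Design=Tue, Build=Sat, QA=Wed, Review=Tue, Integrate=Wed.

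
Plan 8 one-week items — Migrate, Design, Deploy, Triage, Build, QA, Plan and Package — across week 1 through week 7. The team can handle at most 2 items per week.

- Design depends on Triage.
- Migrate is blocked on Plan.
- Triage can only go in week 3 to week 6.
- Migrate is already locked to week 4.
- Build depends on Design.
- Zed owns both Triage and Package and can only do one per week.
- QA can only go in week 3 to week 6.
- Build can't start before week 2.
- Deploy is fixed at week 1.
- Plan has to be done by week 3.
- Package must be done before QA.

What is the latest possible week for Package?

week 5

Downstream work caps Package at week 5.
Package at week 5 is achievable: Build=week 5, QA=week 6, Design=week 4, Deploy=week 1, Triage=week 3, Plan=week 1, Migrate=week 4, Package=week 5.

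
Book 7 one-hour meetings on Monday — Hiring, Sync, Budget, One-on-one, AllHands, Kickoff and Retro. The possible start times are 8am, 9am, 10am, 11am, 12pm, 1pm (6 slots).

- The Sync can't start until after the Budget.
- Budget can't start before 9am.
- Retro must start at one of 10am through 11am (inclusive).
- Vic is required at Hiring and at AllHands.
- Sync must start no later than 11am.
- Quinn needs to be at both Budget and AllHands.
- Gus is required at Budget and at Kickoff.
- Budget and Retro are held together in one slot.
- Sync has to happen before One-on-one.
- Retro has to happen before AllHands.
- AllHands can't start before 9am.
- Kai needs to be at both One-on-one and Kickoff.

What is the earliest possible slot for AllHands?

AllHands is available from 9am; precedence pushes AllHands to at least 11am.
AllHands at 11am is achievable: Kickoff -> 8am, Hiring -> 8am, Retro -> 10am, Sync -> 11am, AllHands -> 11am, Budget -> 10am, One-on-one -> 12pm.

11am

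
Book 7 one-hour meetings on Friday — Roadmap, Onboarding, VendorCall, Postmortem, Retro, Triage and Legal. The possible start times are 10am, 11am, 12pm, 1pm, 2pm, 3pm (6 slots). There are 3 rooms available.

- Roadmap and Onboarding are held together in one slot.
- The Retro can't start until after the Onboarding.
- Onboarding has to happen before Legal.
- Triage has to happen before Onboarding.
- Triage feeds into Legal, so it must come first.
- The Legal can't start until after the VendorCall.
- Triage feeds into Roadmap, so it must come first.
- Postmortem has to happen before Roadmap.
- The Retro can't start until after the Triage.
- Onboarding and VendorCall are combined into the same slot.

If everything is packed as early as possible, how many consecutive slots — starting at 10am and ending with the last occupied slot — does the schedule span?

3 slots

The precedence chain requires at least 3 distinct slots.
With at most 3 per slot and 7 meetings, at least 3 slots are needed.
3 works (last occupied slot: 12pm): for example Onboarding -> 11am, VendorCall -> 11am, Retro -> 12pm, Triage -> 10am, Roadmap -> 11am, Postmortem -> 10am, Legal -> 12pm.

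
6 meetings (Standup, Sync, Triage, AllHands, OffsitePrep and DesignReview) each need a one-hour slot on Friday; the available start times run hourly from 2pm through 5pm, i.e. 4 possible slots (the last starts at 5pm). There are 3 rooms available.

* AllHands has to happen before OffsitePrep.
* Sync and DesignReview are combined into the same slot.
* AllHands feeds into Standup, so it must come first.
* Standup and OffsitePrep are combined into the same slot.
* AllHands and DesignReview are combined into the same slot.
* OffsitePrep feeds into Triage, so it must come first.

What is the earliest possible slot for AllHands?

Downstream work caps AllHands at 3pm.
AllHands at 2pm is achievable: Standup in 3pm; Sync in 2pm; DesignReview in 2pm; OffsitePrep in 3pm; AllHands in 2pm; Triage in 4pm.

2pm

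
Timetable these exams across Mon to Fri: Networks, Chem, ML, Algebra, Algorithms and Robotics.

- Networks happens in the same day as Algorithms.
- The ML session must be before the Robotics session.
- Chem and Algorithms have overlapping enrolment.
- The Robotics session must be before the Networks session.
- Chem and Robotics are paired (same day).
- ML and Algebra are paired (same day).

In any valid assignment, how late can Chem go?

Chem must be in the same day as Robotics, which can't be before Tue, so Chem is at least Tue; Chem must be in the same day as Robotics, which can't be after Thu, so Chem is at most Thu.
Chem at Thu is achievable: Robotics -> Thu, Algorithms -> Fri, ML -> Mon, Networks -> Fri, Algebra -> Mon, Chem -> Thu.

Thu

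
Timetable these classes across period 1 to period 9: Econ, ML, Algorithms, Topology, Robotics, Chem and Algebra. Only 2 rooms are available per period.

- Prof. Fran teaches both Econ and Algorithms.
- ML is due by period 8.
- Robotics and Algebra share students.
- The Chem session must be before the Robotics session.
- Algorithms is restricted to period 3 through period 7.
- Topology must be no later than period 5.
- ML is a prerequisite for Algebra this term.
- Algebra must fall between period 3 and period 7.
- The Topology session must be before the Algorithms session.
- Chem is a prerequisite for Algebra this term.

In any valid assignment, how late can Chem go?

period 6

Downstream work caps Chem at period 6.
Chem at period 6 is achievable: ML -> period 1, Robotics -> period 8, Algorithms -> period 3, Econ -> period 2, Topology -> period 1, Chem -> period 6, Algebra -> period 7.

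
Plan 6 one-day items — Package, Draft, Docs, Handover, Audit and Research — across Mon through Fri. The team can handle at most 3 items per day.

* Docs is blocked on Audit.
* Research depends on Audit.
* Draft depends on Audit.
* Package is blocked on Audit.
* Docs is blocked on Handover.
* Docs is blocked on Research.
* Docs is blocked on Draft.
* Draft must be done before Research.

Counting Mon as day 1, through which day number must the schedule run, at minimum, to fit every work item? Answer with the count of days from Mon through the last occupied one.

The precedence chain requires at least 4 distinct days.
With at most 3 per day and 6 work items, at least 2 days are needed.
4 works (last occupied day: Thu): for example Handover in Mon; Research in Wed; Audit in Mon; Docs in Thu; Draft in Tue; Package in Tue.

4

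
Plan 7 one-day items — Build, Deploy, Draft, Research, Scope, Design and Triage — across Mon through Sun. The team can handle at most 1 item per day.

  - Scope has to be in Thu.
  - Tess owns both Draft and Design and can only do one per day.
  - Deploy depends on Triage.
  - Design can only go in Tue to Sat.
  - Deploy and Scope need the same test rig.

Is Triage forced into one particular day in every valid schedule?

Triage can be Mon (e.g. Deploy -> Wed, Research -> Sun, Scope -> Thu, Triage -> Mon, Build -> Fri, Design -> Tue, Draft -> Sat) or Tue (e.g. Draft=Sat; Triage=Tue; Build=Mon; Research=Sun; Deploy=Fri; Scope=Thu; Design=Wed).

No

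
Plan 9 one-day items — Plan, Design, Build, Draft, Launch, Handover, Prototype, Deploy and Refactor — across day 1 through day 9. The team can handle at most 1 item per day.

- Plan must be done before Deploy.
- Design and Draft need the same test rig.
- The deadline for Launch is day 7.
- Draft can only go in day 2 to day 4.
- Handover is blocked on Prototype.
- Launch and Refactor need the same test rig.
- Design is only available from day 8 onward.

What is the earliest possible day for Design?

Design is available from day 8.
Design at day 8 is achievable: Plan=day 3; Launch=day 1; Draft=day 2; Deploy=day 6; Handover=day 5; Design=day 8; Refactor=day 9; Prototype=day 4; Build=day 7.

day 8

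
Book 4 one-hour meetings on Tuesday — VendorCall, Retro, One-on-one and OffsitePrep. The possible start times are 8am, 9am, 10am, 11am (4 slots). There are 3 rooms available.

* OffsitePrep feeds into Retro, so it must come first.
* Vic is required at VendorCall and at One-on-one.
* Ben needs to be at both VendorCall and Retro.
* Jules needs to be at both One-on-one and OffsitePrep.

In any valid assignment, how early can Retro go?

9am

Precedence pushes Retro to at least 9am.
Retro at 9am is achievable: OffsitePrep in 8am; VendorCall in 8am; Retro in 9am; One-on-one in 9am.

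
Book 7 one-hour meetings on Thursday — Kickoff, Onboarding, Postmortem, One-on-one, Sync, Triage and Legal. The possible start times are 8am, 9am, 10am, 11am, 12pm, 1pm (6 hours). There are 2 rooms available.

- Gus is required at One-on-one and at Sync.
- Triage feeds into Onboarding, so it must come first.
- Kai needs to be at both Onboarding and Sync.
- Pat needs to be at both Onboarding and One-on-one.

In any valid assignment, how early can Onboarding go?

9am

Precedence pushes Onboarding to at least 9am.
Onboarding at 9am is achievable: Kickoff=8am, Postmortem=9am, Triage=8am, One-on-one=10am, Sync=11am, Legal=10am, Onboarding=9am.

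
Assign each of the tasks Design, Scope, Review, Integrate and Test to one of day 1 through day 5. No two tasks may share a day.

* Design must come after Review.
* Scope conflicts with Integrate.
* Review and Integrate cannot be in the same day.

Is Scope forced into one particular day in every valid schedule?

No

Scope can be day 1 (e.g. Review -> day 2; Test -> day 5; Integrate -> day 4; Scope -> day 1; Design -> day 3) or day 2 (e.g. Scope in day 2; Review in day 1; Test in day 5; Design in day 3; Integrate in day 4).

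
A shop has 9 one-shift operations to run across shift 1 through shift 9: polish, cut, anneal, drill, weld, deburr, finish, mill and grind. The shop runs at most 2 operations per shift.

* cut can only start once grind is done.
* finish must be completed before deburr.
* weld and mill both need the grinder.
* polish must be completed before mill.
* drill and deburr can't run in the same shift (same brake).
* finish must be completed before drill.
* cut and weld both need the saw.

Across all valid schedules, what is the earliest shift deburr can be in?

Precedence pushes deburr to at least shift 2.
deburr at shift 2 is achievable: mill -> shift 4, weld -> shift 5, polish -> shift 1, cut -> shift 3, finish -> shift 1, anneal -> shift 4, deburr -> shift 2, drill -> shift 3, grind -> shift 2.

shift 2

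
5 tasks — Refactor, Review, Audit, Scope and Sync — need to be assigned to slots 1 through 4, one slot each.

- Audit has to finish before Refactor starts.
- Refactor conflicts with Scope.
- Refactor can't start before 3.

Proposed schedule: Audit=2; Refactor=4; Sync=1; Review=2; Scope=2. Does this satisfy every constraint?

Yes

Refactor can't start before 3 — holds.
Refactor conflicts with Scope — holds.
Audit has to finish before Refactor starts — holds.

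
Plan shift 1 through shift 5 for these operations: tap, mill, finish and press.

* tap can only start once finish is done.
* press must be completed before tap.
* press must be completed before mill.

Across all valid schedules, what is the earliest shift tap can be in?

Precedence pushes tap to at least shift 2.
tap at shift 2 is achievable: press -> shift 1, mill -> shift 2, tap -> shift 2, finish -> shift 1.

shift 2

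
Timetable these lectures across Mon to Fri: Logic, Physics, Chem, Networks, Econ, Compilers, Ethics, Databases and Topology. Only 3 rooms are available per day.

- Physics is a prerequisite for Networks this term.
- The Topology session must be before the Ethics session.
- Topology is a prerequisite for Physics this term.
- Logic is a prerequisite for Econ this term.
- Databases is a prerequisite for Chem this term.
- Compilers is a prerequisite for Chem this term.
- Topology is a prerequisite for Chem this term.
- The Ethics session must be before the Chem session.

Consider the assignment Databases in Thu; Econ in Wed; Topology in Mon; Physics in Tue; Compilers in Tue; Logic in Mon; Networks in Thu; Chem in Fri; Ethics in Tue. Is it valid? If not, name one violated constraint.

Topology is a prerequisite for Physics this term — holds.
Compilers is a prerequisite for Chem this term — holds.
The Topology session must be before the Ethics session — holds.
Databases is a prerequisite for Chem this term — holds.
Only 3 rooms are available per day — holds.
Topology is a prerequisite for Chem this term — holds.
Physics is a prerequisite for Networks this term — holds.
Logic is a prerequisite for Econ this term — holds.
The Ethics session must be before the Chem session — holds.

Yes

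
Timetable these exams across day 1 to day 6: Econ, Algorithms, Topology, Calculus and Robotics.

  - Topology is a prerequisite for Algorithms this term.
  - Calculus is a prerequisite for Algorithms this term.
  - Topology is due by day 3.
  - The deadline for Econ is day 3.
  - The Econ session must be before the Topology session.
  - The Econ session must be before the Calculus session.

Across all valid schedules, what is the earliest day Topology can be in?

Precedence pushes Topology to at least day 2; Topology's own window allows nothing later than day 3.
Topology at day 2 is achievable: Econ in day 1, Topology in day 2, Algorithms in day 3, Calculus in day 2, Robotics in day 1.

day 2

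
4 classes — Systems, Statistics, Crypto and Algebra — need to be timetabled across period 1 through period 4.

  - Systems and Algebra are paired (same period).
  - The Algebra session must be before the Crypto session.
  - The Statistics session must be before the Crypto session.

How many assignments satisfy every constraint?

Splitting on Systems: it can be period 1 (6), period 2 (5), period 3 (3). Listing each branch's schedules as (Statistics, Crypto, Algebra) by period number:
Systems=period 1: (1,2,1) (1,3,1) (1,4,1) (2,3,1) (2,4,1) (3,4,1) — 6.
Systems=period 2: (1,3,2) (1,4,2) (2,3,2) (2,4,2) (3,4,2) — 5.
Systems=period 3: (1,4,3) (2,4,3) (3,4,3) — 3.
Summing: 6 + 5 + 3 = 14.

14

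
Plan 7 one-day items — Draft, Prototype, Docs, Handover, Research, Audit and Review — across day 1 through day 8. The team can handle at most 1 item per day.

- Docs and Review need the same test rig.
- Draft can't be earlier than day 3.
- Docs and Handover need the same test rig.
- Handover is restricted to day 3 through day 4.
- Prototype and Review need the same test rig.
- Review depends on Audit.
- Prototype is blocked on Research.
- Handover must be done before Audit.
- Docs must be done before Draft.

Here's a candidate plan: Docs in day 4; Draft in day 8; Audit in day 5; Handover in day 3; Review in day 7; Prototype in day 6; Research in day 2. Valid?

Yes, all constraints hold

Docs must be done before Draft — holds.
Docs and Review need the same test rig — holds.
Draft can't be earlier than day 3 — holds.
Docs and Handover need the same test rig — holds.
Prototype and Review need the same test rig — holds.
Review depends on Audit — holds.
Handover is restricted to day 3 through day 4 — holds.
Prototype is blocked on Research — holds.
The team can handle at most 1 item per day — holds.
Handover must be done before Audit — holds.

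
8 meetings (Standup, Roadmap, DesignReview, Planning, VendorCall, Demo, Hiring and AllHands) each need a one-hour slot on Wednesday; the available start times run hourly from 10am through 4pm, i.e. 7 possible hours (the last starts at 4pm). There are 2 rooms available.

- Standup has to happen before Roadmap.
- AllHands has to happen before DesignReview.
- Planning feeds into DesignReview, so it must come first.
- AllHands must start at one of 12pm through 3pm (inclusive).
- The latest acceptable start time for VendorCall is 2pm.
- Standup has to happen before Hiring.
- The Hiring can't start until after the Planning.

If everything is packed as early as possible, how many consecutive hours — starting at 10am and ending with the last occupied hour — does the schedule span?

The precedence chain requires at least 2 distinct hours.
With at most 2 per hour and 8 meetings, at least 4 hours are needed.
Propagating the time windows through the other constraints, DesignReview can't land before 1pm — that is hour 4 counting from 10am — so the schedule must run through at least 4 hours.
4 works (last occupied hour: 1pm): for example Roadmap -> 11am, AllHands -> 12pm, VendorCall -> 12pm, Standup -> 10am, Demo -> 1pm, Planning -> 10am, DesignReview -> 1pm, Hiring -> 11am.

4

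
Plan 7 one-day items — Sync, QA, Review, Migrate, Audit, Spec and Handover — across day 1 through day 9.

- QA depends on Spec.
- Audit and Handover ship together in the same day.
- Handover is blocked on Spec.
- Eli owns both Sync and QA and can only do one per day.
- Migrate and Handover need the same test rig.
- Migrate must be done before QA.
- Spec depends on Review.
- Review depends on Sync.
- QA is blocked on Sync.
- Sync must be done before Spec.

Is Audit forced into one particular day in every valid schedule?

Audit can be day 4 (e.g. Review=day 2, Sync=day 1, Handover=day 4, Spec=day 3, Migrate=day 1, Audit=day 4, QA=day 4) or day 5 (e.g. Review -> day 2; QA -> day 4; Migrate -> day 1; Sync -> day 1; Audit -> day 5; Spec -> day 3; Handover -> day 5).

No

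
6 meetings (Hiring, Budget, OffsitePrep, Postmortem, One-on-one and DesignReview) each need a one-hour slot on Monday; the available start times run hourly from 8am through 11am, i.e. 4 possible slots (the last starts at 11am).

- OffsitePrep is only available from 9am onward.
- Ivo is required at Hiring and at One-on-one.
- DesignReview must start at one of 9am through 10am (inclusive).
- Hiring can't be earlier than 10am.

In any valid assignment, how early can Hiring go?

Hiring is available from 10am.
Hiring at 10am is achievable: OffsitePrep=9am, Postmortem=8am, Budget=8am, One-on-one=8am, DesignReview=9am, Hiring=10am.

10am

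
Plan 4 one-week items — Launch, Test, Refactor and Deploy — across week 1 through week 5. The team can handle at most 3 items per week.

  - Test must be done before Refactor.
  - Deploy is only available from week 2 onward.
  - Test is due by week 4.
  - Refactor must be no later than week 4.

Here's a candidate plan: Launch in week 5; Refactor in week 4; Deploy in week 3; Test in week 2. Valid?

The team can handle at most 3 items per week — holds.
Refactor must be no later than week 4 — holds.
Test must be done before Refactor — holds.
Deploy is only available from week 2 onward — holds.
Test is due by week 4 — holds.

Yes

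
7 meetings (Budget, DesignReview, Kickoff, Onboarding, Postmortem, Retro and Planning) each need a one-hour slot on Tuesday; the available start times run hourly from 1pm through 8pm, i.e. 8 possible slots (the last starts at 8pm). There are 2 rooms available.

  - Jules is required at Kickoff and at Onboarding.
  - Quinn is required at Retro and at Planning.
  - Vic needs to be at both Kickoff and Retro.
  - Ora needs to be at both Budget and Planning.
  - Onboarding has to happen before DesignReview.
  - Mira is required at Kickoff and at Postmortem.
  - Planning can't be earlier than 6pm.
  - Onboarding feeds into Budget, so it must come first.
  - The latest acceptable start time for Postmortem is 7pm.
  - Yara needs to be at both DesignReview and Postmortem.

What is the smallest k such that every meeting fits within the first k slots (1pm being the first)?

6 slots

The precedence chain requires at least 2 distinct slots.
With at most 2 per slot and 7 meetings, at least 4 slots are needed.
Planning can't be placed before 6pm — that is slot 6 counting from 1pm — so the schedule must run through at least 6 slots.
6 works (last occupied slot: 6pm): for example Budget -> 2pm; Onboarding -> 1pm; Postmortem -> 1pm; Retro -> 4pm; DesignReview -> 2pm; Kickoff -> 3pm; Planning -> 6pm.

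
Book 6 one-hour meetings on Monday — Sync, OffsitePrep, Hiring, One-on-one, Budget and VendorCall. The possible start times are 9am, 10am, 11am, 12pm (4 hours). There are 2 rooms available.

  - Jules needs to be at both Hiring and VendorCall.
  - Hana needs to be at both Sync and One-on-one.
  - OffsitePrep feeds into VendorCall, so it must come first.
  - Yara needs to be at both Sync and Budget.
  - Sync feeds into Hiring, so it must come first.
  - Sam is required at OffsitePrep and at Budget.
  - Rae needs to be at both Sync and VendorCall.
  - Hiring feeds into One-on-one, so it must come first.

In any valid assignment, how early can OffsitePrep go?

Downstream work caps OffsitePrep at 11am.
OffsitePrep at 9am is achievable: VendorCall=11am; Hiring=10am; Sync=9am; OffsitePrep=9am; One-on-one=11am; Budget=10am.

9am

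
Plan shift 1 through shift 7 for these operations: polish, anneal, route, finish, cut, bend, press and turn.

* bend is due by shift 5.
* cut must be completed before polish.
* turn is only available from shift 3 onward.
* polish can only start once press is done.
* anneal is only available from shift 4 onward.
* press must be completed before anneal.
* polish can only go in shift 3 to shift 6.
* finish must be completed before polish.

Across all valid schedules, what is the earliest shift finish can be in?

shift 1

Downstream work caps finish at shift 5.
finish at shift 1 is achievable: anneal=shift 4; cut=shift 1; bend=shift 1; finish=shift 1; polish=shift 3; route=shift 1; turn=shift 3; press=shift 1.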